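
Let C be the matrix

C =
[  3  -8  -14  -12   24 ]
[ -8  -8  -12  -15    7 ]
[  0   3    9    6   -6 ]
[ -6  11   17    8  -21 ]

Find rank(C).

Row reduce to echelon form.
R2 ← R2 + (8/3)·R1: [0, -88/3, -148/3, -47, 71]
R4 ← R4 + (2)·R1: [0, -5, -11, -16, 27]
R3 ← R3 + (9/88)·R2: [0, 0, 87/22, 105/88, 111/88]
R4 ← R4 − (15/88)·R2: [0, 0, -57/22, -703/88, 1311/88]
R4 ← R4 + (19/29)·R3: [0, 0, 0, -209/29, 456/29]
Echelon form has 4 nonzero rows, so rank(C) = 4.

4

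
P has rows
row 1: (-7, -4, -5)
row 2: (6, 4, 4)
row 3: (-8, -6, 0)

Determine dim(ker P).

0

Row reduce to echelon form.
R2 ← R2 + (6/7)·R1: [0, 4/7, -2/7]
R3 ← R3 − (8/7)·R1: [0, -10/7, 40/7]
R3 ← R3 + (5/2)·R2: [0, 0, 5]
3 nonzero rows, so rank(P) = 3.
P has 3 columns; by rank–nullity, nullity = 3 − 3 = 0.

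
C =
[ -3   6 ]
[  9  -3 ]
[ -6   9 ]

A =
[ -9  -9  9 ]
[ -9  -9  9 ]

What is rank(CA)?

1

First compute CA:
[[-27, -27,  27],
 [-54, -54,  54],
 [-27, -27,  27]]
Now row reduce the product.
R2 ← R2 − (2)·R1: [0, 0, 0]
R3 ← R3 − R1: [0, 0, 0]
1 nonzero row, so rank(CA) = 1.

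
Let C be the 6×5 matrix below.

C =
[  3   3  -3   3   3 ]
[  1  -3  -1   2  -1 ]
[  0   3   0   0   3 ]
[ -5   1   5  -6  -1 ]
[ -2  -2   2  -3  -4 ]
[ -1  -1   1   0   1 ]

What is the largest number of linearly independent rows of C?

Row reduce to echelon form.
R2 ← R2 − (1/3)·R1: [0, -4, 0, 1, -2]
R4 ← R4 + (5/3)·R1: [0, 6, 0, -1, 4]
R5 ← R5 + (2/3)·R1: [0, 0, 0, -1, -2]
R6 ← R6 + (1/3)·R1: [0, 0, 0, 1, 2]
R3 ← R3 + (3/4)·R2: [0, 0, 0, 3/4, 3/2]
R4 ← R4 + (3/2)·R2: [0, 0, 0, 1/2, 1]
R4 ← R4 − (2/3)·R3: [0, 0, 0, 0, 0]
R5 ← R5 + (4/3)·R3: [0, 0, 0, 0, 0]
R6 ← R6 − (4/3)·R3: [0, 0, 0, 0, 0]
Echelon form has 3 nonzero rows, so rank(C) = 3.
The rank gives the maximum number of linearly independent rows: 3.

3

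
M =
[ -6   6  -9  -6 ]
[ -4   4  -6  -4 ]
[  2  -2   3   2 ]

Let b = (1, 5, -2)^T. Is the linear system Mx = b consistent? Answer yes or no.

no

Row reduce the augmented matrix [M | b].
R2 ← R2 − (2/3)·R1: [0, 0, 0, 0, 13/3]
R3 ← R3 + (1/3)·R1: [0, 0, 0, 0, -5/3]
R3 ← R3 + (5/13)·R2: [0, 0, 0, 0, 0]
The echelon form has 2 nonzero rows; the last pivot sits in the augmented column, so rank(M) = 1 but rank([M|b]) = 2.
Since the ranks differ, the system is inconsistent.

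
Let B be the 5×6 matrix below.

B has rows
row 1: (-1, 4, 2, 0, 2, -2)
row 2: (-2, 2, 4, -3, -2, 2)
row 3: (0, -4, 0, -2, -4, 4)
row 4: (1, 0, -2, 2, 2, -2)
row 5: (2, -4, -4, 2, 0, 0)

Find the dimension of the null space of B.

4

Row reduce to echelon form.
R2 ← R2 − (2)·R1: [0, -6, 0, -3, -6, 6]
R4 ← R4 + R1: [0, 4, 0, 2, 4, -4]
R5 ← R5 + (2)·R1: [0, 4, 0, 2, 4, -4]
R3 ← R3 − (2/3)·R2: [0, 0, 0, 0, 0, 0]
R4 ← R4 + (2/3)·R2: [0, 0, 0, 0, 0, 0]
R5 ← R5 + (2/3)·R2: [0, 0, 0, 0, 0, 0]
2 nonzero rows, so rank(B) = 2.
B has 6 columns; by rank–nullity, nullity = 6 − 2 = 4.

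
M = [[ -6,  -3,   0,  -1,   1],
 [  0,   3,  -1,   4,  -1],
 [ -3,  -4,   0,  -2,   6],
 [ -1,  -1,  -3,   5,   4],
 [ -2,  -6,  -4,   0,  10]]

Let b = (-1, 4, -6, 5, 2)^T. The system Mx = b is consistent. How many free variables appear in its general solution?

Row reduce the augmented matrix [M | b].
R3 ← R3 − (1/2)·R1: [0, -5/2, 0, -3/2, 11/2, -11/2]
R4 ← R4 − (1/6)·R1: [0, -1/2, -3, 31/6, 23/6, 31/6]
R5 ← R5 − (1/3)·R1: [0, -5, -4, 1/3, 29/3, 7/3]
R3 ← R3 + (5/6)·R2: [0, 0, -5/6, 11/6, 14/3, -13/6]
R4 ← R4 + (1/6)·R2: [0, 0, -19/6, 35/6, 11/3, 35/6]
R5 ← R5 + (5/3)·R2: [0, 0, -17/3, 7, 8, 9]
R4 ← R4 − (19/5)·R3: [0, 0, 0, -17/15, -211/15, 211/15]
R5 ← R5 − (34/5)·R3: [0, 0, 0, -82/15, -356/15, 356/15]
R5 ← R5 − (82/17)·R4: [0, 0, 0, 0, 750/17, -750/17]
The echelon form has 5 nonzero rows, and every pivot lies in the first 5 columns, so rank(M) = rank([M|b]) = 5.
The system is consistent.
Free variables = (unknowns) − (rank) = 5 − 5 = 0.

0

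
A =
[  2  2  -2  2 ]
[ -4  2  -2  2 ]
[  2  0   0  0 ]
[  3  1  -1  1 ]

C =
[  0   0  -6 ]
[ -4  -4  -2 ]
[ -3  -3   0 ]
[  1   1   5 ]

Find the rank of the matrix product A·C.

1

First compute AC:
[[  0,   0,  -6],
 [  0,   0,  30],
 [  0,   0, -12],
 [  0,   0, -15]]
Now row reduce the product.
R2 ← R2 + (5)·R1: [0, 0, 0]
R3 ← R3 − (2)·R1: [0, 0, 0]
R4 ← R4 − (5/2)·R1: [0, 0, 0]
1 nonzero row, so rank(AC) = 1.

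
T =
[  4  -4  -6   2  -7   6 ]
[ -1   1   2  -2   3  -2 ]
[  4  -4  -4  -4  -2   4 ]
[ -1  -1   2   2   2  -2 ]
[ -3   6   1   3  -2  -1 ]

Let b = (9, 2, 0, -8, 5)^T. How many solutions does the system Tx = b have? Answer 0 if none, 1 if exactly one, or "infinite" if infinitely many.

Row reduce the augmented matrix [T | b].
R2 ← R2 + (1/4)·R1: [0, 0, 1/2, -3/2, 5/4, -1/2, 17/4]
R3 ← R3 − R1: [0, 0, 2, -6, 5, -2, -9]
R4 ← R4 + (1/4)·R1: [0, -2, 1/2, 5/2, 1/4, -1/2, -23/4]
R5 ← R5 + (3/4)·R1: [0, 3, -7/2, 9/2, -29/4, 7/2, 47/4]
Swap R2 ↔ R4
R5 ← R5 + (3/2)·R2: [0, 0, -11/4, 33/4, -55/8, 11/4, 25/8]
R4 ← R4 − (1/4)·R3: [0, 0, 0, 0, 0, 0, 13/2]
R5 ← R5 + (11/8)·R3: [0, 0, 0, 0, 0, 0, -37/4]
R5 ← R5 + (37/26)·R4: [0, 0, 0, 0, 0, 0, 0]
The echelon form has 4 nonzero rows; the last pivot sits in the augmented column, so rank(T) = 3 but rank([T|b]) = 4.
Since the ranks differ, the system is inconsistent.
It has no solutions.

0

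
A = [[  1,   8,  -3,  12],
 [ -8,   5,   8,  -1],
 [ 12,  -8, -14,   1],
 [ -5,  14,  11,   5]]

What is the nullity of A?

Row reduce to echelon form.
R2 ← R2 + (8)·R1: [0, 69, -16, 95]
R3 ← R3 − (12)·R1: [0, -104, 22, -143]
R4 ← R4 + (5)·R1: [0, 54, -4, 65]
R3 ← R3 + (104/69)·R2: [0, 0, -146/69, 13/69]
R4 ← R4 − (18/23)·R2: [0, 0, 196/23, -215/23]
R4 ← R4 + (294/73)·R3: [0, 0, 0, -627/73]
4 nonzero rows, so rank(A) = 4.
A has 4 columns; by rank–nullity, nullity = 4 − 4 = 0.

0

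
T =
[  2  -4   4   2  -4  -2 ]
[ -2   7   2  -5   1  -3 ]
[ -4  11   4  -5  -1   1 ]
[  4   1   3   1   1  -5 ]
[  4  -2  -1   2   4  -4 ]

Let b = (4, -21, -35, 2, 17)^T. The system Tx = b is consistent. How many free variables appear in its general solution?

1

Row reduce the augmented matrix [T | b].
R2 ← R2 + R1: [0, 3, 6, -3, -3, -5, -17]
R3 ← R3 + (2)·R1: [0, 3, 12, -1, -9, -3, -27]
R4 ← R4 − (2)·R1: [0, 9, -5, -3, 9, -1, -6]
R5 ← R5 − (2)·R1: [0, 6, -9, -2, 12, 0, 9]
R3 ← R3 − R2: [0, 0, 6, 2, -6, 2, -10]
R4 ← R4 − (3)·R2: [0, 0, -23, 6, 18, 14, 45]
R5 ← R5 − (2)·R2: [0, 0, -21, 4, 18, 10, 43]
R4 ← R4 + (23/6)·R3: [0, 0, 0, 41/3, -5, 65/3, 20/3]
R5 ← R5 + (7/2)·R3: [0, 0, 0, 11, -3, 17, 8]
R5 ← R5 − (33/41)·R4: [0, 0, 0, 0, 42/41, -18/41, 108/41]
The echelon form has 5 nonzero rows, and every pivot lies in the first 6 columns, so rank(T) = rank([T|b]) = 5.
The system is consistent.
Free variables = (unknowns) − (rank) = 6 − 5 = 1.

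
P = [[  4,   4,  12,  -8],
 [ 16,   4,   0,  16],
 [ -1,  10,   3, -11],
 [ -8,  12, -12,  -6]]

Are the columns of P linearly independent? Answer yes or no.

yes

Row reduce P to echelon form.
R2 ← R2 − (4)·R1: [0, -12, -48, 48]
R3 ← R3 + (1/4)·R1: [0, 11, 6, -13]
R4 ← R4 + (2)·R1: [0, 20, 12, -22]
R3 ← R3 + (11/12)·R2: [0, 0, -38, 31]
R4 ← R4 + (5/3)·R2: [0, 0, -68, 58]
R4 ← R4 − (34/19)·R3: [0, 0, 0, 48/19]
4 pivots among 4 columns.
Every column is a pivot column, so the columns are linearly independent.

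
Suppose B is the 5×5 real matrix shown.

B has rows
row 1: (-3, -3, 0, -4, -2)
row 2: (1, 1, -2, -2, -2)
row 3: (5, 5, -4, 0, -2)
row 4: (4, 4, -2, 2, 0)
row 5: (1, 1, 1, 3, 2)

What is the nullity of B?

3

Row reduce to echelon form.
R2 ← R2 + (1/3)·R1: [0, 0, -2, -10/3, -8/3]
R3 ← R3 + (5/3)·R1: [0, 0, -4, -20/3, -16/3]
R4 ← R4 + (4/3)·R1: [0, 0, -2, -10/3, -8/3]
R5 ← R5 + (1/3)·R1: [0, 0, 1, 5/3, 4/3]
R3 ← R3 − (2)·R2: [0, 0, 0, 0, 0]
R4 ← R4 − R2: [0, 0, 0, 0, 0]
R5 ← R5 + (1/2)·R2: [0, 0, 0, 0, 0]
2 nonzero rows, so rank(B) = 2.
B has 5 columns; by rank–nullity, nullity = 5 − 2 = 3.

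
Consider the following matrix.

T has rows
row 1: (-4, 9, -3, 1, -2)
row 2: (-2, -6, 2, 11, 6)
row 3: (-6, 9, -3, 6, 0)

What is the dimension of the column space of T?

Row reduce to echelon form.
R2 ← R2 − (1/2)·R1: [0, -21/2, 7/2, 21/2, 7]
R3 ← R3 − (3/2)·R1: [0, -9/2, 3/2, 9/2, 3]
R3 ← R3 − (3/7)·R2: [0, 0, 0, 0, 0]
Echelon form has 2 nonzero rows, so rank(T) = 2.
The column space has dimension equal to the rank: 2.

2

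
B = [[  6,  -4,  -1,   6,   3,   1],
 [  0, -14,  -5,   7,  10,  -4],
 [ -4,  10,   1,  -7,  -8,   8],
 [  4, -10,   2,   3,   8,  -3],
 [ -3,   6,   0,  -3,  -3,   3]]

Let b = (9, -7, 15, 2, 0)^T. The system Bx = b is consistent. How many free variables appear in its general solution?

Row reduce the augmented matrix [B | b].
R3 ← R3 + (2/3)·R1: [0, 22/3, 1/3, -3, -6, 26/3, 21]
R4 ← R4 − (2/3)·R1: [0, -22/3, 8/3, -1, 6, -11/3, -4]
R5 ← R5 + (1/2)·R1: [0, 4, -1/2, 0, -3/2, 7/2, 9/2]
R3 ← R3 + (11/21)·R2: [0, 0, -16/7, 2/3, -16/21, 46/7, 52/3]
R4 ← R4 − (11/21)·R2: [0, 0, 37/7, -14/3, 16/21, -11/7, -1/3]
R5 ← R5 + (2/7)·R2: [0, 0, -27/14, 2, 19/14, 33/14, 5/2]
R4 ← R4 + (37/16)·R3: [0, 0, 0, -25/8, -1, 109/8, 159/4]
R5 ← R5 − (27/32)·R3: [0, 0, 0, 23/16, 2, -51/16, -97/8]
R5 ← R5 + (23/50)·R4: [0, 0, 0, 0, 77/50, 77/25, 154/25]
The echelon form has 5 nonzero rows, and every pivot lies in the first 6 columns, so rank(B) = rank([B|b]) = 5.
The system is consistent.
Free variables = (unknowns) − (rank) = 6 − 5 = 1.

1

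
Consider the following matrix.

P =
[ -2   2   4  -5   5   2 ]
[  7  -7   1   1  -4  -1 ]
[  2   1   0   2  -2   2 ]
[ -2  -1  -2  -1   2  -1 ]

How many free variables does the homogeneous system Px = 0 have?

2

Row reduce to echelon form.
R2 ← R2 + (7/2)·R1: [0, 0, 15, -33/2, 27/2, 6]
R3 ← R3 + R1: [0, 3, 4, -3, 3, 4]
R4 ← R4 − R1: [0, -3, -6, 4, -3, -3]
Swap R2 ↔ R3
R4 ← R4 + R2: [0, 0, -2, 1, 0, 1]
R4 ← R4 + (2/15)·R3: [0, 0, 0, -6/5, 9/5, 9/5]
4 nonzero rows, so rank(P) = 4.
P has 6 columns; by rank–nullity, nullity = 6 − 4 = 2.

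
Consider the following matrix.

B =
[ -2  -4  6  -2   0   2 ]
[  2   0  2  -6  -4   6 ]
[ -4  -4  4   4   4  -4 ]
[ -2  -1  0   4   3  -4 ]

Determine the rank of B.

2

Row reduce to echelon form.
R2 ← R2 + R1: [0, -4, 8, -8, -4, 8]
R3 ← R3 − (2)·R1: [0, 4, -8, 8, 4, -8]
R4 ← R4 − R1: [0, 3, -6, 6, 3, -6]
R3 ← R3 + R2: [0, 0, 0, 0, 0, 0]
R4 ← R4 + (3/4)·R2: [0, 0, 0, 0, 0, 0]
Echelon form has 2 nonzero rows, so rank(B) = 2.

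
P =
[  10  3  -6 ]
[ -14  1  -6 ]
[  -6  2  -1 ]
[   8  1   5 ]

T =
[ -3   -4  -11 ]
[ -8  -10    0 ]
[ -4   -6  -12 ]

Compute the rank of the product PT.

First compute PT:
[[-30, -34, -38],
 [ 58,  82, 226],
 [  6,  10,  78],
 [-52, -72, -148]]
Now row reduce the product.
R2 ← R2 + (29/15)·R1: [0, 244/15, 2288/15]
R3 ← R3 + (1/5)·R1: [0, 16/5, 352/5]
R4 ← R4 − (26/15)·R1: [0, -196/15, -1232/15]
R3 ← R3 − (12/61)·R2: [0, 0, 2464/61]
R4 ← R4 + (49/61)·R2: [0, 0, 2464/61]
R4 ← R4 − R3: [0, 0, 0]
3 nonzero rows, so rank(PT) = 3.

3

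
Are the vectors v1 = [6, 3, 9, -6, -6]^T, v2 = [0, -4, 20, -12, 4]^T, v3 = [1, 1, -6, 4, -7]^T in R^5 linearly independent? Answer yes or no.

Form the matrix with these vectors as rows and row reduce.
R3 ← R3 − (1/6)·R1: [0, 1/2, -15/2, 5, -6]
R3 ← R3 + (1/8)·R2: [0, 0, -5, 7/2, -11/2]
3 nonzero rows, so the 3 vectors span a space of dimension 3.
Since 3 = 3, the vectors are linearly independent.

yes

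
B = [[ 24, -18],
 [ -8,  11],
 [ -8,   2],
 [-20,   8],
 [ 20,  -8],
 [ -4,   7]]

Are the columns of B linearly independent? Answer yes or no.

Row reduce B to echelon form.
R2 ← R2 + (1/3)·R1: [0, 5]
R3 ← R3 + (1/3)·R1: [0, -4]
R4 ← R4 + (5/6)·R1: [0, -7]
R5 ← R5 − (5/6)·R1: [0, 7]
R6 ← R6 + (1/6)·R1: [0, 4]
R3 ← R3 + (4/5)·R2: [0, 0]
R4 ← R4 + (7/5)·R2: [0, 0]
R5 ← R5 − (7/5)·R2: [0, 0]
R6 ← R6 − (4/5)·R2: [0, 0]
2 pivots among 2 columns.
Every column is a pivot column, so the columns are linearly independent.

yes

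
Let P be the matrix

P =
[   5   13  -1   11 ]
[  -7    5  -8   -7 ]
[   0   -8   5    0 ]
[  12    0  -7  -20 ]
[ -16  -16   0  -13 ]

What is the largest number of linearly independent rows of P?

4

Row reduce to echelon form.
R2 ← R2 + (7/5)·R1: [0, 116/5, -47/5, 42/5]
R4 ← R4 − (12/5)·R1: [0, -156/5, -23/5, -232/5]
R5 ← R5 + (16/5)·R1: [0, 128/5, -16/5, 111/5]
R3 ← R3 + (10/29)·R2: [0, 0, 51/29, 84/29]
R4 ← R4 + (39/29)·R2: [0, 0, -500/29, -1018/29]
R5 ← R5 − (32/29)·R2: [0, 0, 208/29, 375/29]
R4 ← R4 + (500/51)·R3: [0, 0, 0, -114/17]
R5 ← R5 − (208/51)·R3: [0, 0, 0, 19/17]
R5 ← R5 + (1/6)·R4: [0, 0, 0, 0]
Echelon form has 4 nonzero rows, so rank(P) = 4.
The rank gives the maximum number of linearly independent rows: 4.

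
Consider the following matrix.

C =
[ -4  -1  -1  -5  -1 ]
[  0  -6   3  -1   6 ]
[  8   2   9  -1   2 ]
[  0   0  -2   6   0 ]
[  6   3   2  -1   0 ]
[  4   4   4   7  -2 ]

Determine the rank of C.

4

Row reduce to echelon form.
R3 ← R3 + (2)·R1: [0, 0, 7, -11, 0]
R5 ← R5 + (3/2)·R1: [0, 3/2, 1/2, -17/2, -3/2]
R6 ← R6 + R1: [0, 3, 3, 2, -3]
R5 ← R5 + (1/4)·R2: [0, 0, 5/4, -35/4, 0]
R6 ← R6 + (1/2)·R2: [0, 0, 9/2, 3/2, 0]
R4 ← R4 + (2/7)·R3: [0, 0, 0, 20/7, 0]
R5 ← R5 − (5/28)·R3: [0, 0, 0, -95/14, 0]
R6 ← R6 − (9/14)·R3: [0, 0, 0, 60/7, 0]
R5 ← R5 + (19/8)·R4: [0, 0, 0, 0, 0]
R6 ← R6 − (3)·R4: [0, 0, 0, 0, 0]
Echelon form has 4 nonzero rows, so rank(C) = 4.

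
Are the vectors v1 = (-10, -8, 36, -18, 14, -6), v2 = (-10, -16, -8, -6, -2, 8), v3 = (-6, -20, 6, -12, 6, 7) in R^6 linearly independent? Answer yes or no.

Form the matrix with these vectors as rows and row reduce.
R2 ← R2 − R1: [0, -8, -44, 12, -16, 14]
R3 ← R3 − (3/5)·R1: [0, -76/5, -78/5, -6/5, -12/5, 53/5]
R3 ← R3 − (19/10)·R2: [0, 0, 68, -24, 28, -16]
3 nonzero rows, so the 3 vectors span a space of dimension 3.
Since 3 = 3, the vectors are linearly independent.

yes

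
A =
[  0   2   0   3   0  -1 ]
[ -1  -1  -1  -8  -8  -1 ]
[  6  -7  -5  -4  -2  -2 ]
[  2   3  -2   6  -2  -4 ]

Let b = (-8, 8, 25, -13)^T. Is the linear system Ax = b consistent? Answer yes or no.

yes

Row reduce the augmented matrix [A | b].
Swap R1 ↔ R2
R3 ← R3 + (6)·R1: [0, -13, -11, -52, -50, -8, 73]
R4 ← R4 + (2)·R1: [0, 1, -4, -10, -18, -6, 3]
R3 ← R3 + (13/2)·R2: [0, 0, -11, -65/2, -50, -29/2, 21]
R4 ← R4 − (1/2)·R2: [0, 0, -4, -23/2, -18, -11/2, 7]
R4 ← R4 − (4/11)·R3: [0, 0, 0, 7/22, 2/11, -5/22, -7/11]
The echelon form has 4 nonzero rows, and every pivot lies in the first 6 columns, so rank(A) = rank([A|b]) = 4.
The system is consistent.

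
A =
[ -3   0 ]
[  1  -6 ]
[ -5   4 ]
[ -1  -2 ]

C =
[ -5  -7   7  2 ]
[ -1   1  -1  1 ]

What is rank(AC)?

First compute AC:
[[ 15,  21, -21,  -6],
 [  1, -13,  13,  -4],
 [ 21,  39, -39,  -6],
 [  7,   5,  -5,  -4]]
Now row reduce the product.
R2 ← R2 − (1/15)·R1: [0, -72/5, 72/5, -18/5]
R3 ← R3 − (7/5)·R1: [0, 48/5, -48/5, 12/5]
R4 ← R4 − (7/15)·R1: [0, -24/5, 24/5, -6/5]
R3 ← R3 + (2/3)·R2: [0, 0, 0, 0]
R4 ← R4 − (1/3)·R2: [0, 0, 0, 0]
2 nonzero rows, so rank(AC) = 2.

2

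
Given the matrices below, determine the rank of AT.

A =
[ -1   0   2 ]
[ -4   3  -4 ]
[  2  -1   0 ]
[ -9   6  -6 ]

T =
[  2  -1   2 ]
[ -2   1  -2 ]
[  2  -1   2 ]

1

First compute AT:
[[  2,  -1,   2],
 [-22,  11, -22],
 [  6,  -3,   6],
 [-42,  21, -42]]
Now row reduce the product.
R2 ← R2 + (11)·R1: [0, 0, 0]
R3 ← R3 − (3)·R1: [0, 0, 0]
R4 ← R4 + (21)·R1: [0, 0, 0]
1 nonzero row, so rank(AT) = 1.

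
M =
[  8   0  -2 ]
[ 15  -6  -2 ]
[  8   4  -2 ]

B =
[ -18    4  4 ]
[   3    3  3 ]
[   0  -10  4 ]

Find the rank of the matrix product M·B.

First compute MB:
[[-144,  52,  24],
 [-288,  62,  34],
 [-132,  64,  36]]
Now row reduce the product.
R2 ← R2 − (2)·R1: [0, -42, -14]
R3 ← R3 − (11/12)·R1: [0, 49/3, 14]
R3 ← R3 + (7/18)·R2: [0, 0, 77/9]
3 nonzero rows, so rank(MB) = 3.

3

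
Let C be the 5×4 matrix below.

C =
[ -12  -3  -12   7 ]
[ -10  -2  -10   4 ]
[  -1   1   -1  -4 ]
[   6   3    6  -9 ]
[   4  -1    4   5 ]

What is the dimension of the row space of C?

Row reduce to echelon form.
R2 ← R2 − (5/6)·R1: [0, 1/2, 0, -11/6]
R3 ← R3 − (1/12)·R1: [0, 5/4, 0, -55/12]
R4 ← R4 + (1/2)·R1: [0, 3/2, 0, -11/2]
R5 ← R5 + (1/3)·R1: [0, -2, 0, 22/3]
R3 ← R3 − (5/2)·R2: [0, 0, 0, 0]
R4 ← R4 − (3)·R2: [0, 0, 0, 0]
R5 ← R5 + (4)·R2: [0, 0, 0, 0]
Echelon form has 2 nonzero rows, so rank(C) = 2.
The row space has dimension equal to the rank: 2.

2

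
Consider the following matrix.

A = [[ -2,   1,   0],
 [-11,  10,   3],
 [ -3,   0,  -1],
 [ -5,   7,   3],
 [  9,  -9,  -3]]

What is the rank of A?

Row reduce to echelon form.
R2 ← R2 − (11/2)·R1: [0, 9/2, 3]
R3 ← R3 − (3/2)·R1: [0, -3/2, -1]
R4 ← R4 − (5/2)·R1: [0, 9/2, 3]
R5 ← R5 + (9/2)·R1: [0, -9/2, -3]
R3 ← R3 + (1/3)·R2: [0, 0, 0]
R4 ← R4 − R2: [0, 0, 0]
R5 ← R5 + R2: [0, 0, 0]
Echelon form has 2 nonzero rows, so rank(A) = 2.

2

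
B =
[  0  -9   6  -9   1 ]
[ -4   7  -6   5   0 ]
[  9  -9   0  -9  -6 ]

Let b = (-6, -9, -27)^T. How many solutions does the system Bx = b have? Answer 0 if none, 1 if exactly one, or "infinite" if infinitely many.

Row reduce the augmented matrix [B | b].
Swap R1 ↔ R2
R3 ← R3 + (9/4)·R1: [0, 27/4, -27/2, 9/4, -6, -189/4]
R3 ← R3 + (3/4)·R2: [0, 0, -9, -9/2, -21/4, -207/4]
The echelon form has 3 nonzero rows, and every pivot lies in the first 5 columns, so rank(B) = rank([B|b]) = 3.
The system is consistent.
rank = 3 < 5 unknowns, so there are infinitely many solutions.

infinite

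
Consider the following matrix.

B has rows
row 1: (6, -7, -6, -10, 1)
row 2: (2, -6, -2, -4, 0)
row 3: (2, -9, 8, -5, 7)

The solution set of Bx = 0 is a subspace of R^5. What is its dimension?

2

Row reduce to echelon form.
R2 ← R2 − (1/3)·R1: [0, -11/3, 0, -2/3, -1/3]
R3 ← R3 − (1/3)·R1: [0, -20/3, 10, -5/3, 20/3]
R3 ← R3 − (20/11)·R2: [0, 0, 10, -5/11, 80/11]
3 nonzero rows, so rank(B) = 3.
B has 5 columns; by rank–nullity, nullity = 5 − 3 = 2.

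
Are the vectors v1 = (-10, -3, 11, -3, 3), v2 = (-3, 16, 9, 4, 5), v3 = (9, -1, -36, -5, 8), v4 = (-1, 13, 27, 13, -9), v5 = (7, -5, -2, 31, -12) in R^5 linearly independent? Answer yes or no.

Form the matrix with these vectors as rows and row reduce.
R2 ← R2 − (3/10)·R1: [0, 169/10, 57/10, 49/10, 41/10]
R3 ← R3 + (9/10)·R1: [0, -37/10, -261/10, -77/10, 107/10]
R4 ← R4 − (1/10)·R1: [0, 133/10, 259/10, 133/10, -93/10]
R5 ← R5 + (7/10)·R1: [0, -71/10, 57/10, 289/10, -99/10]
R3 ← R3 + (37/169)·R2: [0, 0, -4200/169, -1120/169, 1960/169]
R4 ← R4 − (133/169)·R2: [0, 0, 3619/169, 1596/169, -2117/169]
R5 ← R5 + (71/169)·R2: [0, 0, 1368/169, 5232/169, -1382/169]
R4 ← R4 + (517/600)·R3: [0, 0, 0, 56/15, -38/15]
R5 ← R5 + (57/175)·R3: [0, 0, 0, 144/5, -22/5]
R5 ← R5 − (54/7)·R4: [0, 0, 0, 0, 106/7]
5 nonzero rows, so the 5 vectors span a space of dimension 5.
Since 5 = 5, the vectors are linearly independent.

yes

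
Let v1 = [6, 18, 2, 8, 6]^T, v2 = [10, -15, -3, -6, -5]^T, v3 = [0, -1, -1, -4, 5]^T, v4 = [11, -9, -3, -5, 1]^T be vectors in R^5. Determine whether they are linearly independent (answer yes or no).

Form the matrix with these vectors as rows and row reduce.
R2 ← R2 − (5/3)·R1: [0, -45, -19/3, -58/3, -15]
R4 ← R4 − (11/6)·R1: [0, -42, -20/3, -59/3, -10]
R3 ← R3 − (1/45)·R2: [0, 0, -116/135, -482/135, 16/3]
R4 ← R4 − (14/15)·R2: [0, 0, -34/45, -73/45, 4]
R4 ← R4 − (51/58)·R3: [0, 0, 0, 44/29, -20/29]
4 nonzero rows, so the 4 vectors span a space of dimension 4.
Since 4 = 4, the vectors are linearly independent.

yes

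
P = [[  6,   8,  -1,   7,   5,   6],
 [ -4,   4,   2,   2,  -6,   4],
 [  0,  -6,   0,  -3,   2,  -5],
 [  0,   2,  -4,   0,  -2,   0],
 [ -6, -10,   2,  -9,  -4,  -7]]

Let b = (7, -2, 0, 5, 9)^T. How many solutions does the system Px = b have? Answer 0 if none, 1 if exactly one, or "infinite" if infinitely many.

Row reduce the augmented matrix [P | b].
R2 ← R2 + (2/3)·R1: [0, 28/3, 4/3, 20/3, -8/3, 8, 8/3]
R5 ← R5 + R1: [0, -2, 1, -2, 1, -1, 16]
R3 ← R3 + (9/14)·R2: [0, 0, 6/7, 9/7, 2/7, 1/7, 12/7]
R4 ← R4 − (3/14)·R2: [0, 0, -30/7, -10/7, -10/7, -12/7, 31/7]
R5 ← R5 + (3/14)·R2: [0, 0, 9/7, -4/7, 3/7, 5/7, 116/7]
R4 ← R4 + (5)·R3: [0, 0, 0, 5, 0, -1, 13]
R5 ← R5 − (3/2)·R3: [0, 0, 0, -5/2, 0, 1/2, 14]
R5 ← R5 + (1/2)·R4: [0, 0, 0, 0, 0, 0, 41/2]
The echelon form has 5 nonzero rows; the last pivot sits in the augmented column, so rank(P) = 4 but rank([P|b]) = 5.
Since the ranks differ, the system is inconsistent.
It has no solutions.

0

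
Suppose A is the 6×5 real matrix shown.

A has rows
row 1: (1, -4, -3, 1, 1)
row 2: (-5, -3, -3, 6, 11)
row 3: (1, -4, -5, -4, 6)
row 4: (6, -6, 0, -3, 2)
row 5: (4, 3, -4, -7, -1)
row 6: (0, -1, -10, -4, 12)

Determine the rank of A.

5

Row reduce to echelon form.
R2 ← R2 + (5)·R1: [0, -23, -18, 11, 16]
R3 ← R3 − R1: [0, 0, -2, -5, 5]
R4 ← R4 − (6)·R1: [0, 18, 18, -9, -4]
R5 ← R5 − (4)·R1: [0, 19, 8, -11, -5]
R4 ← R4 + (18/23)·R2: [0, 0, 90/23, -9/23, 196/23]
R5 ← R5 + (19/23)·R2: [0, 0, -158/23, -44/23, 189/23]
R6 ← R6 − (1/23)·R2: [0, 0, -212/23, -103/23, 260/23]
R4 ← R4 + (45/23)·R3: [0, 0, 0, -234/23, 421/23]
R5 ← R5 − (79/23)·R3: [0, 0, 0, 351/23, -206/23]
R6 ← R6 − (106/23)·R3: [0, 0, 0, 427/23, -270/23]
R5 ← R5 + (3/2)·R4: [0, 0, 0, 0, 37/2]
R6 ← R6 + (427/234)·R4: [0, 0, 0, 0, 5069/234]
R6 ← R6 − (137/117)·R5: [0, 0, 0, 0, 0]
Echelon form has 5 nonzero rows, so rank(A) = 5.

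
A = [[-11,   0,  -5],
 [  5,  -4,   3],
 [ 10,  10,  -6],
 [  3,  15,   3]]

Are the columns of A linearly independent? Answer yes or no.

yes

Row reduce A to echelon form.
R2 ← R2 + (5/11)·R1: [0, -4, 8/11]
R3 ← R3 + (10/11)·R1: [0, 10, -116/11]
R4 ← R4 + (3/11)·R1: [0, 15, 18/11]
R3 ← R3 + (5/2)·R2: [0, 0, -96/11]
R4 ← R4 + (15/4)·R2: [0, 0, 48/11]
R4 ← R4 + (1/2)·R3: [0, 0, 0]
3 pivots among 3 columns.
Every column is a pivot column, so the columns are linearly independent.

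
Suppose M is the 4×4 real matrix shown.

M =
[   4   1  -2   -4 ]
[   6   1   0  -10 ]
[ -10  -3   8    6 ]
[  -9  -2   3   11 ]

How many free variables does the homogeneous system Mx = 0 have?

Row reduce to echelon form.
R2 ← R2 − (3/2)·R1: [0, -1/2, 3, -4]
R3 ← R3 + (5/2)·R1: [0, -1/2, 3, -4]
R4 ← R4 + (9/4)·R1: [0, 1/4, -3/2, 2]
R3 ← R3 − R2: [0, 0, 0, 0]
R4 ← R4 + (1/2)·R2: [0, 0, 0, 0]
2 nonzero rows, so rank(M) = 2.
M has 4 columns; by rank–nullity, nullity = 4 − 2 = 2.

2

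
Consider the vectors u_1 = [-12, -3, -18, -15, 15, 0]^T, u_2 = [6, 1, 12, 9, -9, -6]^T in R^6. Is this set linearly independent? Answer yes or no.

Form the matrix with these vectors as rows and row reduce.
R2 ← R2 + (1/2)·R1: [0, -1/2, 3, 3/2, -3/2, -6]
2 nonzero rows, so the 2 vectors span a space of dimension 2.
Since 2 = 2, the vectors are linearly independent.

yes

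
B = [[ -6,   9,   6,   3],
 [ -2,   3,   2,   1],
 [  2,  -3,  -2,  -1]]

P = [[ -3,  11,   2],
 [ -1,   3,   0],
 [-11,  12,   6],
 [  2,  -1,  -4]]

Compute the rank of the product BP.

First compute BP:
[[-51,  30,  12],
 [-17,  10,   4],
 [ 17, -10,  -4]]
Now row reduce the product.
R2 ← R2 − (1/3)·R1: [0, 0, 0]
R3 ← R3 + (1/3)·R1: [0, 0, 0]
1 nonzero row, so rank(BP) = 1.

1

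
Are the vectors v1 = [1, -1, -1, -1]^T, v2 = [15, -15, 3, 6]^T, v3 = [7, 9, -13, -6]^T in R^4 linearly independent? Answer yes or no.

Form the matrix with these vectors as rows and row reduce.
R2 ← R2 − (15)·R1: [0, 0, 18, 21]
R3 ← R3 − (7)·R1: [0, 16, -6, 1]
Swap R2 ↔ R3
3 nonzero rows, so the 3 vectors span a space of dimension 3.
Since 3 = 3, the vectors are linearly independent.

yes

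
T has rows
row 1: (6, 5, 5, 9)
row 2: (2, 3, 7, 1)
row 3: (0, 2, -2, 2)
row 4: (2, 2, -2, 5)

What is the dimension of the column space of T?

3

Row reduce to echelon form.
R2 ← R2 − (1/3)·R1: [0, 4/3, 16/3, -2]
R4 ← R4 − (1/3)·R1: [0, 1/3, -11/3, 2]
R3 ← R3 − (3/2)·R2: [0, 0, -10, 5]
R4 ← R4 − (1/4)·R2: [0, 0, -5, 5/2]
R4 ← R4 − (1/2)·R3: [0, 0, 0, 0]
Echelon form has 3 nonzero rows, so rank(T) = 3.
The column space has dimension equal to the rank: 3.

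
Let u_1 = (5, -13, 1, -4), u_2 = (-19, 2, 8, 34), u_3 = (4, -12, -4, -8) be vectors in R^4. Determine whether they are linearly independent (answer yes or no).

Form the matrix with these vectors as rows and row reduce.
R2 ← R2 + (19/5)·R1: [0, -237/5, 59/5, 94/5]
R3 ← R3 − (4/5)·R1: [0, -8/5, -24/5, -24/5]
R3 ← R3 − (8/237)·R2: [0, 0, -1232/237, -1288/237]
3 nonzero rows, so the 3 vectors span a space of dimension 3.
Since 3 = 3, the vectors are linearly independent.

yes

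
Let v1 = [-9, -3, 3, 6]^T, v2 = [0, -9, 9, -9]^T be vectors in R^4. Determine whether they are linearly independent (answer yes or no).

yes

Form the matrix with these vectors as rows and row reduce.
2 nonzero rows, so the 2 vectors span a space of dimension 2.
Since 2 = 2, the vectors are linearly independent.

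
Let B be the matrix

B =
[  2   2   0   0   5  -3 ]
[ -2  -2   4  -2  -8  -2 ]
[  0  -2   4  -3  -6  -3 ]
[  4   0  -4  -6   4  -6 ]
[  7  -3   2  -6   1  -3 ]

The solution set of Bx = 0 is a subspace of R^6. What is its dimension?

2

Row reduce to echelon form.
R2 ← R2 + R1: [0, 0, 4, -2, -3, -5]
R4 ← R4 − (2)·R1: [0, -4, -4, -6, -6, 0]
R5 ← R5 − (7/2)·R1: [0, -10, 2, -6, -33/2, 15/2]
Swap R2 ↔ R3
R4 ← R4 − (2)·R2: [0, 0, -12, 0, 6, 6]
R5 ← R5 − (5)·R2: [0, 0, -18, 9, 27/2, 45/2]
R4 ← R4 + (3)·R3: [0, 0, 0, -6, -3, -9]
R5 ← R5 + (9/2)·R3: [0, 0, 0, 0, 0, 0]
4 nonzero rows, so rank(B) = 4.
B has 6 columns; by rank–nullity, nullity = 6 − 4 = 2.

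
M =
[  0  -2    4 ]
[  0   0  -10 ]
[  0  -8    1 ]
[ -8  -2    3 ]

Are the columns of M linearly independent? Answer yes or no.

Row reduce M to echelon form.
Swap R1 ↔ R4
Swap R2 ↔ R3
R4 ← R4 − (1/4)·R2: [0, 0, 15/4]
R4 ← R4 + (3/8)·R3: [0, 0, 0]
3 pivots among 3 columns.
Every column is a pivot column, so the columns are linearly independent.

yes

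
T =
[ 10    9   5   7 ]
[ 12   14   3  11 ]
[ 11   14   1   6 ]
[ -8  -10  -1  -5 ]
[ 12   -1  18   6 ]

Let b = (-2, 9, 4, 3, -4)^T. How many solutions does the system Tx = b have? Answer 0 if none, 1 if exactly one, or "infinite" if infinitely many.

Row reduce the augmented matrix [T | b].
R2 ← R2 − (6/5)·R1: [0, 16/5, -3, 13/5, 57/5]
R3 ← R3 − (11/10)·R1: [0, 41/10, -9/2, -17/10, 31/5]
R4 ← R4 + (4/5)·R1: [0, -14/5, 3, 3/5, 7/5]
R5 ← R5 − (6/5)·R1: [0, -59/5, 12, -12/5, -8/5]
R3 ← R3 − (41/32)·R2: [0, 0, -21/32, -161/32, -269/32]
R4 ← R4 + (7/8)·R2: [0, 0, 3/8, 23/8, 91/8]
R5 ← R5 + (59/16)·R2: [0, 0, 15/16, 115/16, 647/16]
R4 ← R4 + (4/7)·R3: [0, 0, 0, 0, 46/7]
R5 ← R5 + (10/7)·R3: [0, 0, 0, 0, 199/7]
R5 ← R5 − (199/46)·R4: [0, 0, 0, 0, 0]
The echelon form has 4 nonzero rows; the last pivot sits in the augmented column, so rank(T) = 3 but rank([T|b]) = 4.
Since the ranks differ, the system is inconsistent.
It has no solutions.

0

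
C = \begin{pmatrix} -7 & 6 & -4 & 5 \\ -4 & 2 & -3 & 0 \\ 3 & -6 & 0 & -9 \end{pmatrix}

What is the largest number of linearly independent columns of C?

Row reduce to echelon form.
R2 ← R2 − (4/7)·R1: [0, -10/7, -5/7, -20/7]
R3 ← R3 + (3/7)·R1: [0, -24/7, -12/7, -48/7]
R3 ← R3 − (12/5)·R2: [0, 0, 0, 0]
Echelon form has 2 nonzero rows, so rank(C) = 2.
The rank gives the maximum number of linearly independent columns: 2.

2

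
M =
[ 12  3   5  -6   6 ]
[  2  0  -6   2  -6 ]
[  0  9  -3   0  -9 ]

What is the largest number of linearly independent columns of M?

3

Row reduce to echelon form.
R2 ← R2 − (1/6)·R1: [0, -1/2, -41/6, 3, -7]
R3 ← R3 + (18)·R2: [0, 0, -126, 54, -135]
Echelon form has 3 nonzero rows, so rank(M) = 3.
The rank gives the maximum number of linearly independent columns: 3.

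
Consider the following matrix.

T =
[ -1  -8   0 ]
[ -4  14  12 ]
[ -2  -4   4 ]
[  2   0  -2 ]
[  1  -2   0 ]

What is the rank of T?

Row reduce to echelon form.
R2 ← R2 − (4)·R1: [0, 46, 12]
R3 ← R3 − (2)·R1: [0, 12, 4]
R4 ← R4 + (2)·R1: [0, -16, -2]
R5 ← R5 + R1: [0, -10, 0]
R3 ← R3 − (6/23)·R2: [0, 0, 20/23]
R4 ← R4 + (8/23)·R2: [0, 0, 50/23]
R5 ← R5 + (5/23)·R2: [0, 0, 60/23]
R4 ← R4 − (5/2)·R3: [0, 0, 0]
R5 ← R5 − (3)·R3: [0, 0, 0]
Echelon form has 3 nonzero rows, so rank(T) = 3.

3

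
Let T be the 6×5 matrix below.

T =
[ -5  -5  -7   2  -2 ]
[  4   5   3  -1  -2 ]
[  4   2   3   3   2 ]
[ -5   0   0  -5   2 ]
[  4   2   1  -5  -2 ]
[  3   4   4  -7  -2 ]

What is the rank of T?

Row reduce to echelon form.
R2 ← R2 + (4/5)·R1: [0, 1, -13/5, 3/5, -18/5]
R3 ← R3 + (4/5)·R1: [0, -2, -13/5, 23/5, 2/5]
R4 ← R4 − R1: [0, 5, 7, -7, 4]
R5 ← R5 + (4/5)·R1: [0, -2, -23/5, -17/5, -18/5]
R6 ← R6 + (3/5)·R1: [0, 1, -1/5, -29/5, -16/5]
R3 ← R3 + (2)·R2: [0, 0, -39/5, 29/5, -34/5]
R4 ← R4 − (5)·R2: [0, 0, 20, -10, 22]
R5 ← R5 + (2)·R2: [0, 0, -49/5, -11/5, -54/5]
R6 ← R6 − R2: [0, 0, 12/5, -32/5, 2/5]
R4 ← R4 + (100/39)·R3: [0, 0, 0, 190/39, 178/39]
R5 ← R5 − (49/39)·R3: [0, 0, 0, -370/39, -88/39]
R6 ← R6 + (4/13)·R3: [0, 0, 0, -60/13, -22/13]
R5 ← R5 + (37/19)·R4: [0, 0, 0, 0, 126/19]
R6 ← R6 + (18/19)·R4: [0, 0, 0, 0, 50/19]
R6 ← R6 − (25/63)·R5: [0, 0, 0, 0, 0]
Echelon form has 5 nonzero rows, so rank(T) = 5.

5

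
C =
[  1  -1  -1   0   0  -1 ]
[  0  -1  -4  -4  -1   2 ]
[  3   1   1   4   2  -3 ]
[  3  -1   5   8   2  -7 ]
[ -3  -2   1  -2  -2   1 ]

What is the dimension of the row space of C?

Row reduce to echelon form.
R3 ← R3 − (3)·R1: [0, 4, 4, 4, 2, 0]
R4 ← R4 − (3)·R1: [0, 2, 8, 8, 2, -4]
R5 ← R5 + (3)·R1: [0, -5, -2, -2, -2, -2]
R3 ← R3 + (4)·R2: [0, 0, -12, -12, -2, 8]
R4 ← R4 + (2)·R2: [0, 0, 0, 0, 0, 0]
R5 ← R5 − (5)·R2: [0, 0, 18, 18, 3, -12]
R5 ← R5 + (3/2)·R3: [0, 0, 0, 0, 0, 0]
Echelon form has 3 nonzero rows, so rank(C) = 3.
The row space has dimension equal to the rank: 3.

3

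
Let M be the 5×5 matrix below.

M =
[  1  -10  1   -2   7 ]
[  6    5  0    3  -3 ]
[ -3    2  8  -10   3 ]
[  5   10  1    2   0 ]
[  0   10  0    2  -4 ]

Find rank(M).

5

Row reduce to echelon form.
R2 ← R2 − (6)·R1: [0, 65, -6, 15, -45]
R3 ← R3 + (3)·R1: [0, -28, 11, -16, 24]
R4 ← R4 − (5)·R1: [0, 60, -4, 12, -35]
R3 ← R3 + (28/65)·R2: [0, 0, 547/65, -124/13, 60/13]
R4 ← R4 − (12/13)·R2: [0, 0, 20/13, -24/13, 85/13]
R5 ← R5 − (2/13)·R2: [0, 0, 12/13, -4/13, 38/13]
R4 ← R4 − (100/547)·R3: [0, 0, 0, -56/547, 3115/547]
R5 ← R5 − (60/547)·R3: [0, 0, 0, 404/547, 1322/547]
R5 ← R5 + (101/14)·R4: [0, 0, 0, 0, 87/2]
Echelon form has 5 nonzero rows, so rank(M) = 5.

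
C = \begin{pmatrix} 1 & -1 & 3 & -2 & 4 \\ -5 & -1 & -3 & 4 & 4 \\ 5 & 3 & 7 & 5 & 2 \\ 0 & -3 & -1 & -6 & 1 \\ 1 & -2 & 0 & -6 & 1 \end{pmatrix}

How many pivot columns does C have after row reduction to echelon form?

Row reduce to echelon form.
R2 ← R2 + (5)·R1: [0, -6, 12, -6, 24]
R3 ← R3 − (5)·R1: [0, 8, -8, 15, -18]
R5 ← R5 − R1: [0, -1, -3, -4, -3]
R3 ← R3 + (4/3)·R2: [0, 0, 8, 7, 14]
R4 ← R4 − (1/2)·R2: [0, 0, -7, -3, -11]
R5 ← R5 − (1/6)·R2: [0, 0, -5, -3, -7]
R4 ← R4 + (7/8)·R3: [0, 0, 0, 25/8, 5/4]
R5 ← R5 + (5/8)·R3: [0, 0, 0, 11/8, 7/4]
R5 ← R5 − (11/25)·R4: [0, 0, 0, 0, 6/5]
Echelon form has 5 nonzero rows, so rank(C) = 5.
Each nonzero row contributes one pivot column: 5 pivot columns.

5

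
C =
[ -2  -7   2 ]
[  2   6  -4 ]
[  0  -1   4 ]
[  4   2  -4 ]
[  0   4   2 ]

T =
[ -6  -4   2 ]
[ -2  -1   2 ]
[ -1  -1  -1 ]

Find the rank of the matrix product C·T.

First compute CT:
[[ 24,  13, -20],
 [-20, -10,  20],
 [ -2,  -3,  -6],
 [-24, -14,  16],
 [-10,  -6,   6]]
Now row reduce the product.
R2 ← R2 + (5/6)·R1: [0, 5/6, 10/3]
R3 ← R3 + (1/12)·R1: [0, -23/12, -23/3]
R4 ← R4 + R1: [0, -1, -4]
R5 ← R5 + (5/12)·R1: [0, -7/12, -7/3]
R3 ← R3 + (23/10)·R2: [0, 0, 0]
R4 ← R4 + (6/5)·R2: [0, 0, 0]
R5 ← R5 + (7/10)·R2: [0, 0, 0]
2 nonzero rows, so rank(CT) = 2.

2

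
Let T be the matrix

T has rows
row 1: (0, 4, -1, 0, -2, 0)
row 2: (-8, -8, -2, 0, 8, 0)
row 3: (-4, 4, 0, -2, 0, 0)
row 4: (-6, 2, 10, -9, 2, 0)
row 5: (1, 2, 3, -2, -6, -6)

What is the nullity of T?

2

Row reduce to echelon form.
Swap R1 ↔ R2
R3 ← R3 − (1/2)·R1: [0, 8, 1, -2, -4, 0]
R4 ← R4 − (3/4)·R1: [0, 8, 23/2, -9, -4, 0]
R5 ← R5 + (1/8)·R1: [0, 1, 11/4, -2, -5, -6]
R3 ← R3 − (2)·R2: [0, 0, 3, -2, 0, 0]
R4 ← R4 − (2)·R2: [0, 0, 27/2, -9, 0, 0]
R5 ← R5 − (1/4)·R2: [0, 0, 3, -2, -9/2, -6]
R4 ← R4 − (9/2)·R3: [0, 0, 0, 0, 0, 0]
R5 ← R5 − R3: [0, 0, 0, 0, -9/2, -6]
Swap R4 ↔ R5
4 nonzero rows, so rank(T) = 4.
T has 6 columns; by rank–nullity, nullity = 6 − 4 = 2.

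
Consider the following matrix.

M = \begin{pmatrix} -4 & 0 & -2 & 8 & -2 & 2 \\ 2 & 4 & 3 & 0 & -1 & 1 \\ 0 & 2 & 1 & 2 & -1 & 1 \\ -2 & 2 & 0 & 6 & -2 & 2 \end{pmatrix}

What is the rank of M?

2

Row reduce to echelon form.
R2 ← R2 + (1/2)·R1: [0, 4, 2, 4, -2, 2]
R4 ← R4 − (1/2)·R1: [0, 2, 1, 2, -1, 1]
R3 ← R3 − (1/2)·R2: [0, 0, 0, 0, 0, 0]
R4 ← R4 − (1/2)·R2: [0, 0, 0, 0, 0, 0]
Echelon form has 2 nonzero rows, so rank(M) = 2.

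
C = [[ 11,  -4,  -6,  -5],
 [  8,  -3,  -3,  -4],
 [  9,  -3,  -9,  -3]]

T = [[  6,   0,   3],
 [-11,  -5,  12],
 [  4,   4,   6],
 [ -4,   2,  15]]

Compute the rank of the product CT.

2

First compute CT:
[[106, -14, -126],
 [ 85,  -5, -90],
 [ 63, -27, -108]]
Now row reduce the product.
R2 ← R2 − (85/106)·R1: [0, 330/53, 585/53]
R3 ← R3 − (63/106)·R1: [0, -990/53, -1755/53]
R3 ← R3 + (3)·R2: [0, 0, 0]
2 nonzero rows, so rank(CT) = 2.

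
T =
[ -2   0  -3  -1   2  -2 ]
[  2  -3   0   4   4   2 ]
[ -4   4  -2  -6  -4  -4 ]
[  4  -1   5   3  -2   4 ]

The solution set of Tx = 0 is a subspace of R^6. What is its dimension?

4

Row reduce to echelon form.
R2 ← R2 + R1: [0, -3, -3, 3, 6, 0]
R3 ← R3 − (2)·R1: [0, 4, 4, -4, -8, 0]
R4 ← R4 + (2)·R1: [0, -1, -1, 1, 2, 0]
R3 ← R3 + (4/3)·R2: [0, 0, 0, 0, 0, 0]
R4 ← R4 − (1/3)·R2: [0, 0, 0, 0, 0, 0]
2 nonzero rows, so rank(T) = 2.
T has 6 columns; by rank–nullity, nullity = 6 − 2 = 4.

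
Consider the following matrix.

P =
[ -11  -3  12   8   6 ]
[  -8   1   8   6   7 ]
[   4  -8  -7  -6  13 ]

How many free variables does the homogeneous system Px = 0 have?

Row reduce to echelon form.
R2 ← R2 − (8/11)·R1: [0, 35/11, -8/11, 2/11, 29/11]
R3 ← R3 + (4/11)·R1: [0, -100/11, -29/11, -34/11, 167/11]
R3 ← R3 + (20/7)·R2: [0, 0, -33/7, -18/7, 159/7]
3 nonzero rows, so rank(P) = 3.
P has 5 columns; by rank–nullity, nullity = 5 − 3 = 2.

2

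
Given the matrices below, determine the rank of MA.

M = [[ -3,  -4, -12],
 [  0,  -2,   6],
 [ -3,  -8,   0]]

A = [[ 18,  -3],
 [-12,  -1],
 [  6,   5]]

First compute MA:
[[-78, -47],
 [ 60,  32],
 [ 42,  17]]
Now row reduce the product.
R2 ← R2 + (10/13)·R1: [0, -54/13]
R3 ← R3 + (7/13)·R1: [0, -108/13]
R3 ← R3 − (2)·R2: [0, 0]
2 nonzero rows, so rank(MA) = 2.

2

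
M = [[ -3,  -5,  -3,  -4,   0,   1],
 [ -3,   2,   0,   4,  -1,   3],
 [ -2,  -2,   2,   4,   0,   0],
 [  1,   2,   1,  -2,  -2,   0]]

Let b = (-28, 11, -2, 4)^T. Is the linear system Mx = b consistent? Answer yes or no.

Row reduce the augmented matrix [M | b].
R2 ← R2 − R1: [0, 7, 3, 8, -1, 2, 39]
R3 ← R3 − (2/3)·R1: [0, 4/3, 4, 20/3, 0, -2/3, 50/3]
R4 ← R4 + (1/3)·R1: [0, 1/3, 0, -10/3, -2, 1/3, -16/3]
R3 ← R3 − (4/21)·R2: [0, 0, 24/7, 36/7, 4/21, -22/21, 194/21]
R4 ← R4 − (1/21)·R2: [0, 0, -1/7, -26/7, -41/21, 5/21, -151/21]
R4 ← R4 + (1/24)·R3: [0, 0, 0, -7/2, -35/18, 7/36, -245/36]
The echelon form has 4 nonzero rows, and every pivot lies in the first 6 columns, so rank(M) = rank([M|b]) = 4.
The system is consistent.

yes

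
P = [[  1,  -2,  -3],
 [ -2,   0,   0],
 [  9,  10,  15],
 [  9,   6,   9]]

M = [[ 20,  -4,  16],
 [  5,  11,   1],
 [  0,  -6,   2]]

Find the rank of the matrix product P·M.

First compute PM:
[[ 10,  -8,   8],
 [-40,   8, -32],
 [230, -16, 184],
 [210, -24, 168]]
Now row reduce the product.
R2 ← R2 + (4)·R1: [0, -24, 0]
R3 ← R3 − (23)·R1: [0, 168, 0]
R4 ← R4 − (21)·R1: [0, 144, 0]
R3 ← R3 + (7)·R2: [0, 0, 0]
R4 ← R4 + (6)·R2: [0, 0, 0]
2 nonzero rows, so rank(PM) = 2.

2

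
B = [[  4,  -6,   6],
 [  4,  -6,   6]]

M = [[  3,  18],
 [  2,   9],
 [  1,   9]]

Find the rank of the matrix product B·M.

1

First compute BM:
[[  6,  72],
 [  6,  72]]
Now row reduce the product.
R2 ← R2 − R1: [0, 0]
1 nonzero row, so rank(BM) = 1.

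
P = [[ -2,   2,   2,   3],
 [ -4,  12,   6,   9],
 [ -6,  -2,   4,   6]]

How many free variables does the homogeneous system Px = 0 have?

Row reduce to echelon form.
R2 ← R2 − (2)·R1: [0, 8, 2, 3]
R3 ← R3 − (3)·R1: [0, -8, -2, -3]
R3 ← R3 + R2: [0, 0, 0, 0]
2 nonzero rows, so rank(P) = 2.
P has 4 columns; by rank–nullity, nullity = 4 − 2 = 2.

2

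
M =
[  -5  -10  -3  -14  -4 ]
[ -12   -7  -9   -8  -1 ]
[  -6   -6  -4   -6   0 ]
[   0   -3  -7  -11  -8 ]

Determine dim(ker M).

1

Row reduce to echelon form.
R2 ← R2 − (12/5)·R1: [0, 17, -9/5, 128/5, 43/5]
R3 ← R3 − (6/5)·R1: [0, 6, -2/5, 54/5, 24/5]
R3 ← R3 − (6/17)·R2: [0, 0, 4/17, 30/17, 30/17]
R4 ← R4 + (3/17)·R2: [0, 0, -622/85, -551/85, -551/85]
R4 ← R4 + (311/10)·R3: [0, 0, 0, 242/5, 242/5]
4 nonzero rows, so rank(M) = 4.
M has 5 columns; by rank–nullity, nullity = 5 − 4 = 1.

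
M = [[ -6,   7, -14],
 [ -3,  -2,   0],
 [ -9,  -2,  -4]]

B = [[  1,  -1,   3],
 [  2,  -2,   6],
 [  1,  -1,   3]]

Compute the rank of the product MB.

First compute MB:
[[ -6,   6, -18],
 [ -7,   7, -21],
 [-17,  17, -51]]
Now row reduce the product.
R2 ← R2 − (7/6)·R1: [0, 0, 0]
R3 ← R3 − (17/6)·R1: [0, 0, 0]
1 nonzero row, so rank(MB) = 1.

1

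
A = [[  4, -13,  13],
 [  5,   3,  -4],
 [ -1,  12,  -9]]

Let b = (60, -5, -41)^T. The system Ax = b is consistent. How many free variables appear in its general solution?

Row reduce the augmented matrix [A | b].
R2 ← R2 − (5/4)·R1: [0, 77/4, -81/4, -80]
R3 ← R3 + (1/4)·R1: [0, 35/4, -23/4, -26]
R3 ← R3 − (5/11)·R2: [0, 0, 38/11, 114/11]
The echelon form has 3 nonzero rows, and every pivot lies in the first 3 columns, so rank(A) = rank([A|b]) = 3.
The system is consistent.
Free variables = (unknowns) − (rank) = 3 − 3 = 0.

0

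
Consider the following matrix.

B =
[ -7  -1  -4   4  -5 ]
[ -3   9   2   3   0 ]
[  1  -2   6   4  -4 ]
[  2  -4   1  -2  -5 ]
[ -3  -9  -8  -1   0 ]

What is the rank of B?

4

Row reduce to echelon form.
R2 ← R2 − (3/7)·R1: [0, 66/7, 26/7, 9/7, 15/7]
R3 ← R3 + (1/7)·R1: [0, -15/7, 38/7, 32/7, -33/7]
R4 ← R4 + (2/7)·R1: [0, -30/7, -1/7, -6/7, -45/7]
R5 ← R5 − (3/7)·R1: [0, -60/7, -44/7, -19/7, 15/7]
R3 ← R3 + (5/22)·R2: [0, 0, 69/11, 107/22, -93/22]
R4 ← R4 + (5/11)·R2: [0, 0, 17/11, -3/11, -60/11]
R5 ← R5 + (10/11)·R2: [0, 0, -32/11, -17/11, 45/11]
R4 ← R4 − (17/69)·R3: [0, 0, 0, -203/138, -203/46]
R5 ← R5 + (32/69)·R3: [0, 0, 0, 49/69, 49/23]
R5 ← R5 + (14/29)·R4: [0, 0, 0, 0, 0]
Echelon form has 4 nonzero rows, so rank(B) = 4.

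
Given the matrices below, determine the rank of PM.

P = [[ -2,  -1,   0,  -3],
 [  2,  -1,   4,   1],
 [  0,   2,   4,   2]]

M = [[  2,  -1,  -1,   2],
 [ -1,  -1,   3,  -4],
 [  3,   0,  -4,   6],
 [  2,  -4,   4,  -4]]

First compute PM:
[[ -9,  15, -13,  12],
 [ 19,  -5, -17,  28],
 [ 14, -10,  -2,   8]]
Now row reduce the product.
R2 ← R2 + (19/9)·R1: [0, 80/3, -400/9, 160/3]
R3 ← R3 + (14/9)·R1: [0, 40/3, -200/9, 80/3]
R3 ← R3 − (1/2)·R2: [0, 0, 0, 0]
2 nonzero rows, so rank(PM) = 2.

2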